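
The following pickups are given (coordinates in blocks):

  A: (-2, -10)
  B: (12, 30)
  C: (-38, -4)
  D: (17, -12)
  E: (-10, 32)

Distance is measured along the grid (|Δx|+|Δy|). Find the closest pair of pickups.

Pairwise distances:
A–B: 54 blocks
A–C: 42 blocks
A–D: 21 blocks
A–E: 50 blocks
B–C: 84 blocks
B–D: 47 blocks
B–E: 24 blocks
C–D: 63 blocks
C–E: 64 blocks
D–E: 71 blocks
Closest pair: A–D at 21 blocks.

A and D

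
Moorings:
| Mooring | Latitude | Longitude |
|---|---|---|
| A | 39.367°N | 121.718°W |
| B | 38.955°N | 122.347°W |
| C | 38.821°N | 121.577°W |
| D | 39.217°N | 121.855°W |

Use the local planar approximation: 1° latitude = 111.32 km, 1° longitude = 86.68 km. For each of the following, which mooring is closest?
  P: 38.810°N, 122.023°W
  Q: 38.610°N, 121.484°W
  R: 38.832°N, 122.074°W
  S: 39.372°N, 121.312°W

P at 38.810°N, 122.023°W:
  A: √((0.557·111.32)² + (0.305·86.68)²) = √(3844.64979 + 698.93612) = 67.406 km
  B: √((0.145·111.32)² + (-0.324·86.68)²) = √(260.54479 + 788.72903) = 32.392 km
  C: √((0.011·111.32)² + (0.446·86.68)²) = √(1.49945 + 1494.53993) = 38.679 km
  D: √((0.407·111.32)² + (0.168·86.68)²) = √(2052.74600 + 212.05883) = 47.590 km
  → nearest: B (32.392 km)
Q at 38.610°N, 121.484°W:
  A: √((0.757·111.32)² + (-0.234·86.68)²) = √(7101.30481 + 411.40496) = 86.676 km
  B: √((0.345·111.32)² + (-0.863·86.68)²) = √(1474.97475 + 5595.76409) = 84.088 km
  C: √((0.211·111.32)² + (-0.093·86.68)²) = √(551.71057 + 64.98359) = 24.833 km
  D: √((0.607·111.32)² + (-0.371·86.68)²) = √(4565.87248 + 1034.15497) = 74.833 km
  → nearest: C (24.833 km)
R at 38.832°N, 122.074°W:
  A: √((0.535·111.32)² + (0.356·86.68)²) = √(3546.94096 + 952.22110) = 67.076 km
  B: √((0.123·111.32)² + (-0.273·86.68)²) = √(187.48072 + 559.96786) = 27.340 km
  C: √((-0.011·111.32)² + (0.497·86.68)²) = √(1.49945 + 1855.88295) = 43.097 km
  D: √((0.385·111.32)² + (0.219·86.68)²) = √(1836.82531 + 360.35125) = 46.874 km
  → nearest: B (27.340 km)
S at 39.372°N, 121.312°W:
  A: √((-0.005·111.32)² + (-0.406·86.68)²) = √(0.30980 + 1238.48249) = 35.196 km
  B: √((-0.417·111.32)² + (-1.035·86.68)²) = √(2154.85725 + 8048.56591) = 101.012 km
  C: √((-0.551·111.32)² + (-0.265·86.68)²) = √(3762.26682 + 527.63009) = 65.497 km
  D: √((-0.155·111.32)² + (-0.543·86.68)²) = √(297.72122 + 2215.32508) = 50.130 km
  → nearest: A (35.196 km)

P→B; Q→C; R→B; S→A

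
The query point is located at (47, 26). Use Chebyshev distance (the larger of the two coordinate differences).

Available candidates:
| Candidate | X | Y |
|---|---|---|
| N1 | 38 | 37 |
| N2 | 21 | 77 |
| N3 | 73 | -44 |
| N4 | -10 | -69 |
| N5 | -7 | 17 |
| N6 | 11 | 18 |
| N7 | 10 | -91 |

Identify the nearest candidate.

N1

Distances from (47, 26):
N1: 11
N2: 51
N3: 70
N4: 95
N5: 54
N6: 36
N7: 117
Minimum: N1 at 11.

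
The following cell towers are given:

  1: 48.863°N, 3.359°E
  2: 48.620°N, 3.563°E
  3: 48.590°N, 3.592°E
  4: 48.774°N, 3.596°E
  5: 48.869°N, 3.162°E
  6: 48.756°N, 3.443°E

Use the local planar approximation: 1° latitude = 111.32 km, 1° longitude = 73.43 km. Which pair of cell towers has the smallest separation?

Pairwise distances:
2–3: 3.961 km
4–6: 11.412 km
1–6: 13.414 km
1–5: 14.481 km
2–4: 17.314 km
2–6: 17.517 km
1–4: 20.025 km
3–4: 20.485 km
3–6: 21.475 km
5–6: 24.166 km
1–2: 30.921 km
4–5: 33.577 km
1–3: 34.875 km
2–5: 40.440 km
3–5: 44.290 km
Closest pair: 2–3 at 3.961 km.

2 and 3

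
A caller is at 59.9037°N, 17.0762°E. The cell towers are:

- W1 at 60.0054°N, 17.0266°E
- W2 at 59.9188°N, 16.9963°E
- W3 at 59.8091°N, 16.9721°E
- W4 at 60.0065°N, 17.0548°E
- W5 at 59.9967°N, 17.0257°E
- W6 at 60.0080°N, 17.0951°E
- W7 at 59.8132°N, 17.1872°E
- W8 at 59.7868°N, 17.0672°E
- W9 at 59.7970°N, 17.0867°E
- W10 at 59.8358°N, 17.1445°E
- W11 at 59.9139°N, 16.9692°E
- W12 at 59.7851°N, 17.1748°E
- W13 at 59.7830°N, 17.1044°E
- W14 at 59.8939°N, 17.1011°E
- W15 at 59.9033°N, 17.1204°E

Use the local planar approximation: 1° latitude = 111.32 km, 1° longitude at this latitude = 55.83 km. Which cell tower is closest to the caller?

W14

Distances from 59.9037°N, 17.0762°E:
W1: √((0.1017·111.32)² + (-0.0496·55.83)²) = √(128.170566 + 7.668291) = 11.6550 km
W2: √((0.0151·111.32)² + (-0.0799·55.83)²) = √(2.825532 + 19.898888) = 4.7670 km
W3: √((-0.0946·111.32)² + (-0.1041·55.83)²) = √(110.899265 + 33.778216) = 12.0282 km
W4: √((0.1028·111.32)² + (-0.0214·55.83)²) = √(130.958178 + 1.427456) = 11.5059 km
W5: √((0.0930·111.32)² + (-0.0505·55.83)²) = √(107.179640 + 7.949101) = 10.7298 km
W6: √((0.1043·111.32)² + (0.0189·55.83)²) = √(134.807797 + 1.113420) = 11.6585 km
W7: √((-0.0905·111.32)² + (0.1110·55.83)²) = √(101.494744 + 38.404420) = 11.8279 km
W8: √((-0.1169·111.32)² + (-0.0090·55.83)²) = √(169.346185 + 0.252476) = 13.0230 km
W9: √((-0.1067·111.32)² + (0.0105·55.83)²) = √(141.083178 + 0.343648) = 11.8923 km
W10: √((-0.0679·111.32)² + (0.0683·55.83)²) = √(57.132857 + 14.540410) = 8.4660 km
W11: √((0.0102·111.32)² + (-0.1070·55.83)²) = √(1.289278 + 35.686406) = 6.0808 km
W12: √((-0.1186·111.32)² + (0.0986·55.83)²) = √(174.307379 + 30.303241) = 14.3042 km
W13: √((-0.1207·111.32)² + (0.0282·55.83)²) = √(180.534803 + 2.478754) = 13.5283 km
W14: √((-0.0098·111.32)² + (0.0249·55.83)²) = √(1.190141 + 1.932564) = 1.7671 km
W15: √((-0.0004·111.32)² + (0.0442·55.83)²) = √(0.001983 + 6.089474) = 2.4681 km
Minimum: W14 at 1.7671 km.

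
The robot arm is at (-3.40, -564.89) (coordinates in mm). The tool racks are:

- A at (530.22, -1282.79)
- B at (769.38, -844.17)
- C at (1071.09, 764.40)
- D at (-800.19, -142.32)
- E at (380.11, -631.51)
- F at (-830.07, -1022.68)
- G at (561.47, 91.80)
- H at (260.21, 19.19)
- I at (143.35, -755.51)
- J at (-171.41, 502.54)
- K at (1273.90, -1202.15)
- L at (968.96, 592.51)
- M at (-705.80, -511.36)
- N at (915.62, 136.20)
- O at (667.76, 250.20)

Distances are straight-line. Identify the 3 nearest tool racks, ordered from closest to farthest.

I, E, H

Distances from (-3.40, -564.89):
A: √((533.62)² + (-717.90)²) = √(284750.3044 + 515380.4100) = 894.50 mm
B: √((772.78)² + (-279.28)²) = √(597188.9284 + 77997.3184) = 821.70 mm
C: √((1074.49)² + (1329.29)²) = √(1154528.7601 + 1767011.9041) = 1709.25 mm
D: √((-796.79)² + (422.57)²) = √(634874.3041 + 178565.4049) = 901.91 mm
E: √((383.51)² + (-66.62)²) = √(147079.9201 + 4438.2244) = 389.25 mm
F: √((-826.67)² + (-457.79)²) = √(683383.2889 + 209571.6841) = 944.96 mm
G: √((564.87)² + (656.69)²) = √(319078.1169 + 431241.7561) = 866.21 mm
H: √((263.61)² + (584.08)²) = √(69490.2321 + 341149.4464) = 640.81 mm
I: √((146.75)² + (-190.62)²) = √(21535.5625 + 36335.9844) = 240.57 mm
J: √((-168.01)² + (1067.43)²) = √(28227.3601 + 1139406.8049) = 1080.57 mm
K: √((1277.30)² + (-637.26)²) = √(1631495.2900 + 406100.3076) = 1427.44 mm
L: √((972.36)² + (1157.40)²) = √(945483.9696 + 1339574.7600) = 1511.64 mm
M: √((-702.40)² + (53.53)²) = √(493365.7600 + 2865.4609) = 704.44 mm
N: √((919.02)² + (701.09)²) = √(844597.7604 + 491527.1881) = 1155.91 mm
O: √((671.16)² + (815.09)²) = √(450455.7456 + 664371.7081) = 1055.85 mm
Sorted: I (240.57 mm) < E (389.25 mm) < H (640.81 mm) < M (704.44 mm) < B (821.70 mm) < …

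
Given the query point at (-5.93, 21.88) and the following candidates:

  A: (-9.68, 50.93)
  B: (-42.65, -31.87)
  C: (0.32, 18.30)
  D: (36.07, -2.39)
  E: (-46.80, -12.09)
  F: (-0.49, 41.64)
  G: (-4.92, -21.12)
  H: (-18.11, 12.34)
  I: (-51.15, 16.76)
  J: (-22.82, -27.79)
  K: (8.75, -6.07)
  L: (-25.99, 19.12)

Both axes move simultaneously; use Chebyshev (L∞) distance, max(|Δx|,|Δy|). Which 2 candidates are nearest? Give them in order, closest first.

C, H

Distances from (-5.93, 21.88):
A: max(|-3.75|, |29.05|) = 29.05
B: max(|-36.72|, |-53.75|) = 53.75
C: max(|6.25|, |-3.58|) = 6.25
D: max(|42.00|, |-24.27|) = 42.00
E: max(|-40.87|, |-33.97|) = 40.87
F: max(|5.44|, |19.76|) = 19.76
G: max(|1.01|, |-43.00|) = 43.00
H: max(|-12.18|, |-9.54|) = 12.18
I: max(|-45.22|, |-5.12|) = 45.22
J: max(|-16.89|, |-49.67|) = 49.67
K: max(|14.68|, |-27.95|) = 27.95
L: max(|-20.06|, |-2.76|) = 20.06
Sorted: C (6.25) < H (12.18) < F (19.76) < L (20.06) < …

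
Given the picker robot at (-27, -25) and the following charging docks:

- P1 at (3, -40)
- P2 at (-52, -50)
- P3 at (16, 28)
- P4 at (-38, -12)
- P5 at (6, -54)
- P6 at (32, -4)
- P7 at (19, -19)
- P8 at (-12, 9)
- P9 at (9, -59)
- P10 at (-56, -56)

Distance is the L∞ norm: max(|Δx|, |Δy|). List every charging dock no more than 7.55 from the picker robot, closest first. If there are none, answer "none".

Distances from (-27, -25):
P1: 30
P2: 25
P3: 53
P4: 13
P5: 33
P6: 59
P7: 46
P8: 34
P9: 36
P10: 31
Threshold 7.55: none within range.

none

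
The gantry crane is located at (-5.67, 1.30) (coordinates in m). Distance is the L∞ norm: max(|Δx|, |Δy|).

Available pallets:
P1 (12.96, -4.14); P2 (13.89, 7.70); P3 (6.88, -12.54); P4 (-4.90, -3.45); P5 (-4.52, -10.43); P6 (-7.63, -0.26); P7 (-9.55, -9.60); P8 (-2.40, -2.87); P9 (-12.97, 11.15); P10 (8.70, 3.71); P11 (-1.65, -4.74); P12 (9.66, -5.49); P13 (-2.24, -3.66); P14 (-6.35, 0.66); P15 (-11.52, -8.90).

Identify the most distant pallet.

Distances from (-5.67, 1.30):
P1: max(|18.63|, |-5.44|) = 18.63 m
P2: max(|19.56|, |6.40|) = 19.56 m
P3: max(|12.55|, |-13.84|) = 13.84 m
P4: max(|0.77|, |-4.75|) = 4.75 m
P5: max(|1.15|, |-11.73|) = 11.73 m
P6: max(|-1.96|, |-1.56|) = 1.96 m
P7: max(|-3.88|, |-10.90|) = 10.90 m
P8: max(|3.27|, |-4.17|) = 4.17 m
P9: max(|-7.30|, |9.85|) = 9.85 m
P10: max(|14.37|, |2.41|) = 14.37 m
P11: max(|4.02|, |-6.04|) = 6.04 m
P12: max(|15.33|, |-6.79|) = 15.33 m
P13: max(|3.43|, |-4.96|) = 4.96 m
P14: max(|-0.68|, |-0.64|) = 0.68 m
P15: max(|-5.85|, |-10.20|) = 10.20 m
Maximum: P2 at 19.56 m.

P2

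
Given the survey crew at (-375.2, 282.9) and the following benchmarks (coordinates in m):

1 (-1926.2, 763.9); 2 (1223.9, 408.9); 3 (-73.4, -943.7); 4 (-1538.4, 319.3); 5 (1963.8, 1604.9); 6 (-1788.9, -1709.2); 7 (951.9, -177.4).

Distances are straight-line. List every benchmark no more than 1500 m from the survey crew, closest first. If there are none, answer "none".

Distances from (-375.2, 282.9):
1: √((-1551.0)² + (481.0)²) = √(2405601.000 + 231361.000) = 1623.9 m
2: √((1599.1)² + (126.0)²) = √(2557120.810 + 15876.000) = 1604.1 m
3: √((301.8)² + (-1226.6)²) = √(91083.240 + 1504547.560) = 1263.2 m
4: √((-1163.2)² + (36.4)²) = √(1353034.240 + 1324.960) = 1163.8 m
5: √((2339.0)² + (1322.0)²) = √(5470921.000 + 1747684.000) = 2686.7 m
6: √((-1413.7)² + (-1992.1)²) = √(1998547.690 + 3968462.410) = 2442.7 m
7: √((1327.1)² + (-460.3)²) = √(1761194.410 + 211876.090) = 1404.7 m
Threshold 1500 m: 4 (1163.8 m), 3 (1263.2 m), 7 (1404.7 m) are within range.

4, 3, 7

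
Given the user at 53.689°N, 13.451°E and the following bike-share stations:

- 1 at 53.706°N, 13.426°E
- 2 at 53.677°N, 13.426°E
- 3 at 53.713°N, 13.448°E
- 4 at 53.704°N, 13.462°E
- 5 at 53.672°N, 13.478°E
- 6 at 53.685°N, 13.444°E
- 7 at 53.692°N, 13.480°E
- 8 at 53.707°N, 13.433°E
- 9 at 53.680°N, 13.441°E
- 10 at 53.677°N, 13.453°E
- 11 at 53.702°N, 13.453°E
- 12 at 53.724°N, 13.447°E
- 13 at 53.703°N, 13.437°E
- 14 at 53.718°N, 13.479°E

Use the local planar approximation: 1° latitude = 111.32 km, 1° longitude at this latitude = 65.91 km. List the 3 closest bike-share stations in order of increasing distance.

Distances from 53.689°N, 13.451°E:
1: √((0.017·111.32)² + (-0.025·65.91)²) = √(3.58133 + 2.71508) = 2.509 km
2: √((-0.012·111.32)² + (-0.025·65.91)²) = √(1.78447 + 2.71508) = 2.121 km
3: √((0.024·111.32)² + (-0.003·65.91)²) = √(7.13787 + 0.03910) = 2.679 km
4: √((0.015·111.32)² + (0.011·65.91)²) = √(2.78823 + 0.52564) = 1.820 km
5: √((-0.017·111.32)² + (0.027·65.91)²) = √(3.58133 + 3.16687) = 2.598 km
6: √((-0.004·111.32)² + (-0.007·65.91)²) = √(0.19827 + 0.21286) = 0.641 km
7: √((0.003·111.32)² + (0.029·65.91)²) = √(0.11153 + 3.65341) = 1.940 km
8: √((0.018·111.32)² + (-0.018·65.91)²) = √(4.01505 + 1.40750) = 2.329 km
9: √((-0.009·111.32)² + (-0.010·65.91)²) = √(1.00376 + 0.43441) = 1.199 km
10: √((-0.012·111.32)² + (0.002·65.91)²) = √(1.78447 + 0.01738) = 1.342 km
11: √((0.013·111.32)² + (0.002·65.91)²) = √(2.09427 + 0.01738) = 1.453 km
12: √((0.035·111.32)² + (-0.004·65.91)²) = √(15.18037 + 0.06951) = 3.905 km
13: √((0.014·111.32)² + (-0.014·65.91)²) = √(2.42886 + 0.85145) = 1.811 km
14: √((0.029·111.32)² + (0.028·65.91)²) = √(10.42179 + 3.40580) = 3.719 km
Sorted: 6 (0.641 km) < 9 (1.199 km) < 10 (1.342 km) < 11 (1.453 km) < 13 (1.811 km) < …

6, 9, 10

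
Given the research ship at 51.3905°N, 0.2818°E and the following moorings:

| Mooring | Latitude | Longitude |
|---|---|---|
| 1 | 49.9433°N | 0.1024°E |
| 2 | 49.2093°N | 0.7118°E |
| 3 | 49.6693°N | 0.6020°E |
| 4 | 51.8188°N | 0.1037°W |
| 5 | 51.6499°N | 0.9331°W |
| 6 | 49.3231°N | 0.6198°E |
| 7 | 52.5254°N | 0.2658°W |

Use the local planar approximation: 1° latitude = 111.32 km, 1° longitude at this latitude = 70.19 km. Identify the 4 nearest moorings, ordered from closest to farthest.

Distances from 51.3905°N, 0.2818°E:
1: √((-1.4472·111.32)² + (-0.1794·70.19)²) = √(25953.952354 + 158.560630) = 161.5937 km
2: √((-2.1812·111.32)² + (0.4300·70.19)²) = √(58957.271075 + 910.935015) = 244.6798 km
3: √((-1.7212·111.32)² + (0.3202·70.19)²) = √(36712.086685 + 505.118343) = 192.9176 km
4: √((0.4283·111.32)² + (-0.3855·70.19)²) = √(2273.225631 + 732.148622) = 54.8213 km
5: √((0.2594·111.32)² + (-1.2149·70.19)²) = √(833.846939 + 7271.626253) = 90.0304 km
6: √((-2.0674·111.32)² + (0.3380·70.19)²) = √(52965.785720 + 562.838615) = 231.3625 km
7: √((1.1349·111.32)² + (-0.5476·70.19)²) = √(15961.054751 + 1477.329478) = 132.0545 km
Sorted: 4 (54.8213 km) < 5 (90.0304 km) < 7 (132.0545 km) < 1 (161.5937 km) < 3 (192.9176 km) < 6 (231.3625 km) < …

4, 5, 7, 1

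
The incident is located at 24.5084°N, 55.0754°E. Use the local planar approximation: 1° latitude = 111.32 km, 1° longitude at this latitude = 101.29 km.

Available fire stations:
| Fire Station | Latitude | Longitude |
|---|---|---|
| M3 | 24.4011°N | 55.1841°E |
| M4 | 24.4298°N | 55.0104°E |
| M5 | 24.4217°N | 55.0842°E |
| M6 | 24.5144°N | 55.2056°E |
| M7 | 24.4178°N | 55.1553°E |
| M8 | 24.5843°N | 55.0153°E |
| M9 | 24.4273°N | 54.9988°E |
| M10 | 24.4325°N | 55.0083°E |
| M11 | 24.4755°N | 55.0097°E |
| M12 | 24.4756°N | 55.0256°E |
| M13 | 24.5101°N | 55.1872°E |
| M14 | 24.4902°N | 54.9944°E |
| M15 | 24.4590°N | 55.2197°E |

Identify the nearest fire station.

M12

Distances from 24.5084°N, 55.0754°E:
M3: √((-0.1073·111.32)² + (0.1087·101.29)²) = √(142.674329 + 121.225011) = 16.2450 km
M4: √((-0.0786·111.32)² + (-0.0650·101.29)²) = √(76.558160 + 43.347081) = 10.9501 km
M5: √((-0.0867·111.32)² + (0.0088·101.29)²) = √(93.150371 + 0.794508) = 9.6925 km
M6: √((0.0060·111.32)² + (0.1302·101.29)²) = √(0.446117 + 173.922236) = 13.2049 km
M7: √((-0.0906·111.32)² + (0.0799·101.29)²) = √(101.719166 + 65.497798) = 12.9312 km
M8: √((0.0759·111.32)² + (-0.0601·101.29)²) = √(71.388778 + 37.058009) = 10.4138 km
M9: √((-0.0811·111.32)² + (-0.0766·101.29)²) = √(81.505723 + 60.199195) = 11.9040 km
M10: √((-0.0759·111.32)² + (-0.0671·101.29)²) = √(71.388778 + 46.193214) = 10.8435 km
M11: √((-0.0329·111.32)² + (-0.0657·101.29)²) = √(13.413379 + 44.285737) = 7.5960 km
M12: √((-0.0328·111.32)² + (-0.0498·101.29)²) = √(13.331962 + 25.444377) = 6.2271 km
M13: √((0.0017·111.32)² + (0.1118·101.29)²) = √(0.035813 + 128.238004) = 11.3258 km
M14: √((-0.0182·111.32)² + (-0.0810·101.29)²) = √(4.104773 + 67.313656) = 8.4509 km
M15: √((-0.0494·111.32)² + (0.1443·101.29)²) = √(30.241289 + 213.631753) = 15.6164 km
Minimum: M12 at 6.2271 km.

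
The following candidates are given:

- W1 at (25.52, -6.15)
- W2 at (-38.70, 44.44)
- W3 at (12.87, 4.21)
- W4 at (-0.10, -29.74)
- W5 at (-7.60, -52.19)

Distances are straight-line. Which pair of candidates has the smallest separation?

W1 and W3

Pairwise distances:
W1–W3: √((-12.65)² + (10.36)²) = √(160.0225 + 107.3296) = 16.35
W4–W5: √((-7.50)² + (-22.45)²) = √(56.2500 + 504.0025) = 23.67
W1–W4: √((-25.62)² + (-23.59)²) = √(656.3844 + 556.4881) = 34.83
W3–W4: √((-12.97)² + (-33.95)²) = √(168.2209 + 1152.6025) = 36.34
W1–W5: √((-33.12)² + (-46.04)²) = √(1096.9344 + 2119.6816) = 56.72
W3–W5: √((-20.47)² + (-56.40)²) = √(419.0209 + 3180.9600) = 60.00
W2–W3: √((51.57)² + (-40.23)²) = √(2659.4649 + 1618.4529) = 65.41
W1–W2: √((-64.22)² + (50.59)²) = √(4124.2084 + 2559.3481) = 81.75
W2–W4: √((38.60)² + (-74.18)²) = √(1489.9600 + 5502.6724) = 83.62
W2–W5: √((31.10)² + (-96.63)²) = √(967.2100 + 9337.3569) = 101.51
Closest pair: W1–W3 at 16.35.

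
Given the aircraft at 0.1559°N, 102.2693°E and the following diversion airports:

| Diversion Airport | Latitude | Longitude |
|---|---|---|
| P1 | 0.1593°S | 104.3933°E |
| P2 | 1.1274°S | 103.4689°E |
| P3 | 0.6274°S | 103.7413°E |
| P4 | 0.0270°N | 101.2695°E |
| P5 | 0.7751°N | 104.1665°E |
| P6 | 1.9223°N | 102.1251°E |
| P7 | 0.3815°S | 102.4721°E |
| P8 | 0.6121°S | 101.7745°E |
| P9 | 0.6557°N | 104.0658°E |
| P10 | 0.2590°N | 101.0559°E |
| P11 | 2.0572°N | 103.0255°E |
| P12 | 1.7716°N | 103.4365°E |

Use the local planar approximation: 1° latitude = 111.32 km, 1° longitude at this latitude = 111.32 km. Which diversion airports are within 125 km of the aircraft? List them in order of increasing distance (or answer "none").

P7, P8, P4

Distances from 0.1559°N, 102.2693°E:
P1: √((-0.3152·111.32)² + (2.1240·111.32)²) = √(1231.172235 + 55905.613812) = 239.0330 km
P2: √((-1.2833·111.32)² + (1.1996·111.32)²) = √(20408.109878 + 17832.790582) = 195.5528 km
P3: √((-0.7833·111.32)² + (1.4720·111.32)²) = √(7603.309136 + 26851.095878) = 185.6190 km
P4: √((-0.1289·111.32)² + (-0.9998·111.32)²) = √(205.898048 + 12387.186039) = 112.2189 km
P5: √((0.6192·111.32)² + (1.8972·111.32)²) = √(4751.254464 + 44603.878823) = 222.1602 km
P6: √((1.7664·111.32)² + (-0.1442·111.32)²) = √(38665.578064 + 257.677748) = 197.2898 km
P7: √((-0.5374·111.32)² + (0.2028·111.32)²) = √(3578.835359 + 509.662050) = 63.9414 km
P8: √((-0.7680·111.32)² + (-0.4948·111.32)²) = √(7309.182999 + 3033.931543) = 101.7011 km
P9: √((0.4998·111.32)² + (1.7965·111.32)²) = √(3095.557667 + 39994.552186) = 207.5816 km
P10: √((0.1031·111.32)² + (-1.2134·111.32)²) = √(131.723641 + 18245.441489) = 135.5624 km
P11: √((1.9013·111.32)² + (0.7562·111.32)²) = √(44796.872190 + 7086.303378) = 227.7788 km
P12: √((1.6157·111.32)² + (1.1672·111.32)²) = √(32349.520317 + 16882.507569) = 221.8829 km
Threshold 125 km: P7 (63.9414 km), P8 (101.7011 km), P4 (112.2189 km) are within range.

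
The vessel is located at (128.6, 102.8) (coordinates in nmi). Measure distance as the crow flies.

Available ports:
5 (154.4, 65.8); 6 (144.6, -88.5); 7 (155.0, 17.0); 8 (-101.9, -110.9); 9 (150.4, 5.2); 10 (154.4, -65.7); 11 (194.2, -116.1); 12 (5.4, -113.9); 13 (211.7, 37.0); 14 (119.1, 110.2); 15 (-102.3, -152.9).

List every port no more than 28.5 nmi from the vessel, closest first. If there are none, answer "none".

14

Distances from (128.6, 102.8):
5: 45.1 nmi
6: 192.0 nmi
7: 89.8 nmi
8: 314.3 nmi
9: 100.0 nmi
10: 170.5 nmi
11: 228.5 nmi
12: 249.3 nmi
13: 106.0 nmi
14: 12.0 nmi
15: 344.5 nmi
Threshold 28.5 nmi: 14 (12.0 nmi) is within range.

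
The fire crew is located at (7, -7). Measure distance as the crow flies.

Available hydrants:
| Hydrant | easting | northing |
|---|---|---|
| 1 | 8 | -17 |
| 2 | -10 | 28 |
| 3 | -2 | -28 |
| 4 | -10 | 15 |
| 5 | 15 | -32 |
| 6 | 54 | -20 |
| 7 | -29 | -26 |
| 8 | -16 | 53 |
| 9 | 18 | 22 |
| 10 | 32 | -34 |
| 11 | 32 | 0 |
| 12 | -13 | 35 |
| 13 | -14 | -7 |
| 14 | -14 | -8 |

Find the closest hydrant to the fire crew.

Distances from (7, -7):
1: √((1)² + (-10)²) = √(1.0000 + 100.0000) = 10.05
2: √((-17)² + (35)²) = √(289.0000 + 1225.0000) = 38.91
3: √((-9)² + (-21)²) = √(81.0000 + 441.0000) = 22.85
4: √((-17)² + (22)²) = √(289.0000 + 484.0000) = 27.80
5: √((8)² + (-25)²) = √(64.0000 + 625.0000) = 26.25
6: √((47)² + (-13)²) = √(2209.0000 + 169.0000) = 48.76
7: √((-36)² + (-19)²) = √(1296.0000 + 361.0000) = 40.71
8: √((-23)² + (60)²) = √(529.0000 + 3600.0000) = 64.26
9: √((11)² + (29)²) = √(121.0000 + 841.0000) = 31.02
10: √((25)² + (-27)²) = √(625.0000 + 729.0000) = 36.80
11: √((25)² + (7)²) = √(625.0000 + 49.0000) = 25.96
12: √((-20)² + (42)²) = √(400.0000 + 1764.0000) = 46.52
13: √((-21)² + (0)²) = √(441.0000 + 0.0000) = 21.00
14: √((-21)² + (-1)²) = √(441.0000 + 1.0000) = 21.02
Minimum: 1 at 10.05.

1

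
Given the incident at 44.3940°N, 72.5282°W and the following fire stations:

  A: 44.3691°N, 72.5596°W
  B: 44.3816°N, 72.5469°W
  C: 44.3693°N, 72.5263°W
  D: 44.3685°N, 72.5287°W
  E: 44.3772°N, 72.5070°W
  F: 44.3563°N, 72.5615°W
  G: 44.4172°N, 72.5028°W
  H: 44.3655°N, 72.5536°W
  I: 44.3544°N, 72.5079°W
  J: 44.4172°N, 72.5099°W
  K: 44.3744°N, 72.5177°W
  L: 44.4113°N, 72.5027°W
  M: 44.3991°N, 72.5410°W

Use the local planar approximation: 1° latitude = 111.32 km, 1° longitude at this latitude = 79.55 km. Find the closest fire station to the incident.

Distances from 44.3940°N, 72.5282°W:
A: 3.7313 km
B: 2.0294 km
C: 2.7538 km
D: 2.8389 km
E: 2.5183 km
F: 4.9629 km
G: 3.2791 km
H: 3.7614 km
I: 4.6947 km
J: 2.9647 km
K: 2.3363 km
L: 2.7971 km
M: 1.1658 km
Minimum: M at 1.1658 km.

M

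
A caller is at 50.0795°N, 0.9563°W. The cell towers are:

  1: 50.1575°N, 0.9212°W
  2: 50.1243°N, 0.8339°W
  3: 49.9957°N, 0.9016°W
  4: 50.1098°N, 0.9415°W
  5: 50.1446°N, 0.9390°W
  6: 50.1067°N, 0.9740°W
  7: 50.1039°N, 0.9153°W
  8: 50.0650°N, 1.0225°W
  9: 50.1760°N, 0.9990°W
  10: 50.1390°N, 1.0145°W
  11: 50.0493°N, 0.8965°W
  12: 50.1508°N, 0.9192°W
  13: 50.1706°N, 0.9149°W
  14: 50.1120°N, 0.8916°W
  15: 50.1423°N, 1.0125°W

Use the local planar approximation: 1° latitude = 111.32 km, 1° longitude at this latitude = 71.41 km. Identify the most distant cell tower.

9

Distances from 50.0795°N, 0.9563°W:
1: √((0.0780·111.32)² + (0.0351·71.41)²) = √(75.393794 + 6.282497) = 9.0375 km
2: √((0.0448·111.32)² + (0.1224·71.41)²) = √(24.871525 + 76.397809) = 10.0633 km
3: √((-0.0838·111.32)² + (0.0547·71.41)²) = √(87.023076 + 15.257828) = 10.1134 km
4: √((0.0303·111.32)² + (0.0148·71.41)²) = √(11.377102 + 1.116970) = 3.5347 km
5: √((0.0651·111.32)² + (0.0173·71.41)²) = √(52.518023 + 1.526196) = 7.3515 km
6: √((0.0272·111.32)² + (-0.0177·71.41)²) = √(9.168203 + 1.597587) = 3.2811 km
7: √((0.0244·111.32)² + (0.0410·71.41)²) = √(7.377786 + 8.572071) = 3.9937 km
8: √((-0.0145·111.32)² + (-0.0662·71.41)²) = √(2.605448 + 22.347762) = 4.9953 km
9: √((0.0965·111.32)² + (-0.0427·71.41)²) = √(115.398728 + 9.297663) = 11.1668 km
10: √((0.0595·111.32)² + (-0.0582·71.41)²) = √(43.871282 + 17.272851) = 7.8195 km
11: √((-0.0302·111.32)² + (0.0598·71.41)²) = √(11.302130 + 18.235616) = 5.4349 km
12: √((0.0713·111.32)² + (0.0371·71.41)²) = √(62.997810 + 7.018849) = 8.3676 km
13: √((0.0911·111.32)² + (0.0414·71.41)²) = √(102.844992 + 8.740147) = 10.5634 km
14: √((0.0325·111.32)² + (0.0647·71.41)²) = √(13.089200 + 21.346498) = 5.8682 km
15: √((0.0628·111.32)² + (-0.0562·71.41)²) = √(48.872627 + 16.106111) = 8.0609 km
Maximum: 9 at 11.1668 km.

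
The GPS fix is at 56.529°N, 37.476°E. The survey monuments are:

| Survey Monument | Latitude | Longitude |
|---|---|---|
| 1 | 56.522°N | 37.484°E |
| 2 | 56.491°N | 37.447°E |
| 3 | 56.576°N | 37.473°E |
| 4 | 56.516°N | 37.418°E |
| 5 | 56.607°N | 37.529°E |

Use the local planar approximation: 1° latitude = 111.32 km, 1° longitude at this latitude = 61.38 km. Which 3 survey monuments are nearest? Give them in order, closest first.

1, 4, 2

Distances from 56.529°N, 37.476°E:
1: √((-0.007·111.32)² + (0.008·61.38)²) = √(0.60721 + 0.24112) = 0.921 km
2: √((-0.038·111.32)² + (-0.029·61.38)²) = √(17.89425 + 3.16847) = 4.589 km
3: √((0.047·111.32)² + (-0.003·61.38)²) = √(27.37424 + 0.03391) = 5.235 km
4: √((-0.013·111.32)² + (-0.058·61.38)²) = √(2.09427 + 12.67388) = 3.843 km
5: √((0.078·111.32)² + (0.053·61.38)²) = √(75.39379 + 10.58292) = 9.272 km
Sorted: 1 (0.921 km) < 4 (3.843 km) < 2 (4.589 km) < 3 (5.235 km) < 5 (9.272 km)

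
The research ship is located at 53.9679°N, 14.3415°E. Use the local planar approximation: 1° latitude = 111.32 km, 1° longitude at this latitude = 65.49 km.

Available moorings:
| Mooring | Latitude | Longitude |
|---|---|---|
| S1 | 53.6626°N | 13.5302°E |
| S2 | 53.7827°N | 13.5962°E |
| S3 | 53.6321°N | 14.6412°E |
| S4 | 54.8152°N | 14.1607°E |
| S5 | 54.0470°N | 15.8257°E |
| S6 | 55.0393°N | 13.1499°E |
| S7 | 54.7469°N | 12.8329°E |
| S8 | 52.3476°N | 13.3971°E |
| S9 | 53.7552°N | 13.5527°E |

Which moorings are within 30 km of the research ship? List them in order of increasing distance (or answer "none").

none

Distances from 53.9679°N, 14.3415°E:
S1: √((-0.3053·111.32)² + (-0.8113·65.49)²) = √(1155.047924 + 2823.013356) = 63.0719 km
S2: √((-0.1852·111.32)² + (-0.7453·65.49)²) = √(425.038588 + 2382.386521) = 52.9851 km
S3: √((-0.3358·111.32)² + (0.2997·65.49)²) = √(1397.358300 + 385.232986) = 42.2207 km
S4: √((0.8473·111.32)² + (-0.1808·65.49)²) = √(8896.533289 + 140.199619) = 95.0617 km
S5: √((0.0791·111.32)² + (1.4842·65.49)²) = √(77.535280 + 9447.890155) = 97.5983 km
S6: √((1.0714·111.32)² + (-1.1916·65.49)²) = √(14224.914981 + 6089.911339) = 142.5301 km
S7: √((0.7790·111.32)² + (-1.5086·65.49)²) = √(7520.060086 + 9761.087090) = 131.4578 km
S8: √((-1.6203·111.32)² + (-0.9444·65.49)²) = √(32533.984792 + 3825.268619) = 190.6810 km
S9: √((-0.2127·111.32)² + (-0.7888·65.49)²) = √(560.636508 + 2668.601862) = 56.8264 km
Threshold 30 km: none within range.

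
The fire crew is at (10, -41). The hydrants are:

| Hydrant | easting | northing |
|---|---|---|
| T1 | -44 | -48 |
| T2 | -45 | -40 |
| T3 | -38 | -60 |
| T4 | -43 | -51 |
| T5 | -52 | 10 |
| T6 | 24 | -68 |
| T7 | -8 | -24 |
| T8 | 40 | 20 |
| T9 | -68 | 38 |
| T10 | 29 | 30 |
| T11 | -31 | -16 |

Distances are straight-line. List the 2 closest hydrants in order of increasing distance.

Distances from (10, -41):
T1: √((-54)² + (-7)²) = √(2916.000 + 49.000) = 54.5
T2: √((-55)² + (1)²) = √(3025.000 + 1.000) = 55.0
T3: √((-48)² + (-19)²) = √(2304.000 + 361.000) = 51.6
T4: √((-53)² + (-10)²) = √(2809.000 + 100.000) = 53.9
T5: √((-62)² + (51)²) = √(3844.000 + 2601.000) = 80.3
T6: √((14)² + (-27)²) = √(196.000 + 729.000) = 30.4
T7: √((-18)² + (17)²) = √(324.000 + 289.000) = 24.8
T8: √((30)² + (61)²) = √(900.000 + 3721.000) = 68.0
T9: √((-78)² + (79)²) = √(6084.000 + 6241.000) = 111.0
T10: √((19)² + (71)²) = √(361.000 + 5041.000) = 73.5
T11: √((-41)² + (25)²) = √(1681.000 + 625.000) = 48.0
Sorted: T7 (24.8) < T6 (30.4) < T11 (48.0) < T3 (51.6) < …

T7, T6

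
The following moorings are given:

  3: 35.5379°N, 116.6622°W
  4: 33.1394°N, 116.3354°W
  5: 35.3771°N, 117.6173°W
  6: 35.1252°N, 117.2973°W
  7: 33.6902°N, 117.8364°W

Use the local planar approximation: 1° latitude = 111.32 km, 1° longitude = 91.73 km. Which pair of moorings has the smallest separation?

Pairwise distances:
3–4: √((-2.3985·111.32)² + (0.3268·91.73)²) = √(71289.544681 + 898.642352) = 268.6786 km
3–5: √((-0.1608·111.32)² + (-0.9551·91.73)²) = √(320.419165 + 7675.743918) = 89.4213 km
3–6: √((-0.4127·111.32)² + (-0.6351·91.73)²) = √(2110.645679 + 3393.962289) = 74.1930 km
3–7: √((-1.8477·111.32)² + (-1.1742·91.73)²) = √(42306.715787 + 11601.307524) = 232.1810 km
4–5: √((2.2377·111.32)² + (-1.2819·91.73)²) = √(62051.190625 + 13827.099310) = 275.4601 km
4–6: √((1.9858·111.32)² + (-0.9619·91.73)²) = √(48867.194663 + 7785.430578) = 238.0181 km
4–7: √((0.5508·111.32)² + (-1.5010·91.73)²) = √(3759.536092 + 18957.635618) = 150.7222 km
5–6: √((-0.2519·111.32)² + (0.3200·91.73)²) = √(786.326171 + 861.633833) = 40.5951 km
5–7: √((-1.6869·111.32)² + (-0.2191·91.73)²) = √(35263.472129 + 403.931332) = 188.8582 km
6–7: √((-1.4350·111.32)² + (-0.5391·91.73)²) = √(25518.209434 + 2445.464995) = 167.2234 km
Closest pair: 5–6 at 40.5951 km.

5 and 6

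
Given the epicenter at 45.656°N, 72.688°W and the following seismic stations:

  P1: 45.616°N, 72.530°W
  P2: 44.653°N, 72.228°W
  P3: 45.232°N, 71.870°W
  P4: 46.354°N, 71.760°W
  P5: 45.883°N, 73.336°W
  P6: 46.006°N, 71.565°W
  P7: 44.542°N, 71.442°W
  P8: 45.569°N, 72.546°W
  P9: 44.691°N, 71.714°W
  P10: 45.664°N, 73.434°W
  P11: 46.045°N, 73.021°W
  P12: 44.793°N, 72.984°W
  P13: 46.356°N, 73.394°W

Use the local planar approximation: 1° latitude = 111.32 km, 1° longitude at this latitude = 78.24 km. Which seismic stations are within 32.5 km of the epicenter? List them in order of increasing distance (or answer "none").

P1, P8

Distances from 45.656°N, 72.688°W:
P1: √((-0.040·111.32)² + (0.158·78.24)²) = √(19.82743 + 152.81707) = 13.139 km
P2: √((-1.003·111.32)² + (0.460·78.24)²) = √(12466.60678 + 1295.30889) = 117.311 km
P3: √((-0.424·111.32)² + (0.818·78.24)²) = √(2227.80979 + 4096.04096) = 79.523 km
P4: √((0.698·111.32)² + (0.928·78.24)²) = √(6037.50135 + 5271.73579) = 106.345 km
P5: √((0.227·111.32)² + (-0.648·78.24)²) = √(638.55471 + 2570.44133) = 56.648 km
P6: √((0.350·111.32)² + (1.123·78.24)²) = √(1518.03744 + 7719.99815) = 96.115 km
P7: √((-1.114·111.32)² + (1.246·78.24)²) = √(15378.59915 + 9503.72297) = 157.741 km
P8: √((-0.087·111.32)² + (0.142·78.24)²) = √(93.79613 + 123.43388) = 14.739 km
P9: √((-0.965·111.32)² + (0.974·78.24)²) = √(11539.87281 + 5807.31786) = 131.709 km
P10: √((0.008·111.32)² + (-0.746·78.24)²) = √(0.79310 + 3406.71136) = 58.374 km
P11: √((0.389·111.32)² + (-0.333·78.24)²) = √(1875.19138 + 678.80675) = 50.537 km
P12: √((-0.863·111.32)² + (-0.296·78.24)²) = √(9229.28350 + 536.34113) = 98.821 km
P13: √((0.700·111.32)² + (-0.706·78.24)²) = √(6072.14978 + 3051.17478) = 95.516 km
Threshold 32.5 km: P1 (13.139 km), P8 (14.739 km) are within range.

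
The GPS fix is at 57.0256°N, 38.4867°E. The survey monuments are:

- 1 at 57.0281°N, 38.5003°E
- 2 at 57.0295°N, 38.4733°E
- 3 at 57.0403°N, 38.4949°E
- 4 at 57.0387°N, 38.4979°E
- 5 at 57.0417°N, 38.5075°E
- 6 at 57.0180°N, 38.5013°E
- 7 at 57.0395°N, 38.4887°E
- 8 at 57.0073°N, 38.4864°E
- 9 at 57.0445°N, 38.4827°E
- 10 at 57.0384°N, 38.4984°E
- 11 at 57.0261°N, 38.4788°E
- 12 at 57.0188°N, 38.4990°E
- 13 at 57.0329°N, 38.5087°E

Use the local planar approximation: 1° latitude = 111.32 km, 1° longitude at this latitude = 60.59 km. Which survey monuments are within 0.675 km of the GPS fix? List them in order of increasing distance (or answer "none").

11

Distances from 57.0256°N, 38.4867°E:
1: √((0.0025·111.32)² + (0.0136·60.59)²) = √(0.077451 + 0.679016) = 0.8698 km
2: √((0.0039·111.32)² + (-0.0134·60.59)²) = √(0.188484 + 0.659191) = 0.9207 km
3: √((0.0147·111.32)² + (0.0082·60.59)²) = √(2.677818 + 0.246848) = 1.7102 km
4: √((0.0131·111.32)² + (0.0112·60.59)²) = √(2.126616 + 0.460509) = 1.6085 km
5: √((0.0161·111.32)² + (0.0208·60.59)²) = √(3.212167 + 1.588286) = 2.1910 km
6: √((-0.0076·111.32)² + (0.0146·60.59)²) = √(0.715770 + 0.782542) = 1.2241 km
7: √((0.0139·111.32)² + (0.0020·60.59)²) = √(2.394286 + 0.014685) = 1.5521 km
8: √((-0.0183·111.32)² + (-0.0003·60.59)²) = √(4.150005 + 0.000330) = 2.0372 km
9: √((0.0189·111.32)² + (-0.0040·60.59)²) = √(4.426597 + 0.058738) = 2.1179 km
10: √((0.0128·111.32)² + (0.0117·60.59)²) = √(2.030329 + 0.502543) = 1.5915 km
11: √((0.0005·111.32)² + (-0.0079·60.59)²) = √(0.003098 + 0.229116) = 0.4819 km
12: √((-0.0068·111.32)² + (0.0123·60.59)²) = √(0.573013 + 0.555408) = 1.0623 km
13: √((0.0073·111.32)² + (0.0220·60.59)²) = √(0.660377 + 1.776836) = 1.5612 km
Threshold 0.675 km: 11 (0.4819 km) is within range.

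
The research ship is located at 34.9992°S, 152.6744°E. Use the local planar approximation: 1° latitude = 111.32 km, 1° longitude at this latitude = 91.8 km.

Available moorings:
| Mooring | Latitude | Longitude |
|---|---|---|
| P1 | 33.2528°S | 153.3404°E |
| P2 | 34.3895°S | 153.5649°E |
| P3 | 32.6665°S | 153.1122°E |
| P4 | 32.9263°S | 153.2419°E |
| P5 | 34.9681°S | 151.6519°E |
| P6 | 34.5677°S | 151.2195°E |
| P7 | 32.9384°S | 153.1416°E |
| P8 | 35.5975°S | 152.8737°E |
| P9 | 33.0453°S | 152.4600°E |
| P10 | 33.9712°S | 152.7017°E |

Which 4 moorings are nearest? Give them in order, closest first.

Distances from 34.9992°S, 152.6744°E:
P1: √((1.7464·111.32)² + (0.6660·91.8)²) = √(37794.955708 + 3737.952865) = 203.7962 km
P2: √((0.6097·111.32)² + (0.8905·91.8)²) = √(4606.581778 + 6682.719154) = 106.2511 km
P3: √((2.3327·111.32)² + (0.4378·91.8)²) = √(67431.710150 + 1615.239315) = 262.7679 km
P4: √((2.0729·111.32)² + (0.5675·91.8)²) = √(53247.975249 + 2714.045312) = 236.5629 km
P5: √((0.0311·111.32)² + (-1.0225·91.8)²) = √(11.985804 + 8810.732090) = 93.9293 km
P6: √((0.4315·111.32)² + (-1.4549·91.8)²) = √(2307.320876 + 17838.225518) = 141.9350 km
P7: √((2.0608·111.32)² + (0.4672·91.8)²) = √(52628.147921 + 1839.462890) = 233.3830 km
P8: √((-0.5983·111.32)² + (0.1993·91.8)²) = √(4435.927107 + 334.734102) = 69.0700 km
P9: √((1.9539·111.32)² + (-0.2144·91.8)²) = √(47309.794446 + 387.377975) = 218.3968 km
P10: √((1.0280·111.32)² + (0.0273·91.8)²) = √(13095.817814 + 6.280738) = 114.4644 km
Sorted: P8 (69.0700 km) < P5 (93.9293 km) < P2 (106.2511 km) < P10 (114.4644 km) < P6 (141.9350 km) < P1 (203.7962 km) < …

P8, P5, P2, P10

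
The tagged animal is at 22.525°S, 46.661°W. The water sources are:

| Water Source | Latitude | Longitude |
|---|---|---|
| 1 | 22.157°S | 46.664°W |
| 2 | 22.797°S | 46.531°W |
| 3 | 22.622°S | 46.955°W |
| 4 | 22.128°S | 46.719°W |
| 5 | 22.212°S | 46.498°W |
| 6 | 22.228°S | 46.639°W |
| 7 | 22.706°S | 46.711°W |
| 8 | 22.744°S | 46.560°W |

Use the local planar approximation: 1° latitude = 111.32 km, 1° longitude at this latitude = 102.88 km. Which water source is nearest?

Distances from 22.525°S, 46.661°W:
1: 40.967 km
2: 33.101 km
3: 32.116 km
4: 44.595 km
5: 38.669 km
6: 33.139 km
7: 20.795 km
8: 26.501 km
Minimum: 7 at 20.795 km.

7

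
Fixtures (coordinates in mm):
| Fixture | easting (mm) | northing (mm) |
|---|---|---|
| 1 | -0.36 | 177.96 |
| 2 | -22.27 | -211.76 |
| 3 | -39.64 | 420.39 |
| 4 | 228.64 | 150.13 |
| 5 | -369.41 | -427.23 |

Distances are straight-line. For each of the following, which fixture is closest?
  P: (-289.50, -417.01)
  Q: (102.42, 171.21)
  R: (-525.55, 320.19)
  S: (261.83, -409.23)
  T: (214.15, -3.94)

P→5; Q→1; R→3; S→2; T→4

P at (-289.50, -417.01):
  1: 661.51 mm
  2: 336.96 mm
  3: 873.88 mm
  4: 768.19 mm
  5: 80.56 mm
  → nearest: 5 (80.56 mm)
Q at (102.42, 171.21):
  1: 103.00 mm
  2: 402.76 mm
  3: 286.83 mm
  4: 127.97 mm
  5: 762.07 mm
  → nearest: 1 (103.00 mm)
R at (-525.55, 320.19):
  1: 544.11 mm
  2: 732.30 mm
  3: 496.13 mm
  4: 773.13 mm
  5: 763.56 mm
  → nearest: 3 (496.13 mm)
S at (261.83, -409.23):
  1: 643.07 mm
  2: 345.99 mm
  3: 882.70 mm
  4: 560.34 mm
  5: 631.50 mm
  → nearest: 2 (345.99 mm)
T at (214.15, -3.94):
  1: 281.25 mm
  2: 314.78 mm
  3: 494.43 mm
  4: 154.75 mm
  5: 720.91 mm
  → nearest: 4 (154.75 mm)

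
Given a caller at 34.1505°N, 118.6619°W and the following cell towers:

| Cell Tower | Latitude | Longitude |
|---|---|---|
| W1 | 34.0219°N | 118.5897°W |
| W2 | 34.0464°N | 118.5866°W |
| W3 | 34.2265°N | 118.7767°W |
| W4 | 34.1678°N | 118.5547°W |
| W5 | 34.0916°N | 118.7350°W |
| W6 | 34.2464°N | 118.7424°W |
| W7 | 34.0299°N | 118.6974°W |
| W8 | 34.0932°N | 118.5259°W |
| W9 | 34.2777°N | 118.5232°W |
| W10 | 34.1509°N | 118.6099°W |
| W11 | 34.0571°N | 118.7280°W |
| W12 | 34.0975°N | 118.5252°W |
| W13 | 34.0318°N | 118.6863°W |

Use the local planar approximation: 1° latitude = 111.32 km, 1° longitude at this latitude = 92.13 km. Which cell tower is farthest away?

W9

Distances from 34.1505°N, 118.6619°W:
W1: 15.7857 km
W2: 13.5062 km
W3: 13.5440 km
W4: 10.0623 km
W5: 9.3993 km
W6: 12.9989 km
W7: 13.8178 km
W8: 14.0599 km
W9: 19.0733 km
W10: 4.7910 km
W11: 12.0494 km
W12: 13.9076 km
W13: 13.4035 km
Maximum: W9 at 19.0733 km.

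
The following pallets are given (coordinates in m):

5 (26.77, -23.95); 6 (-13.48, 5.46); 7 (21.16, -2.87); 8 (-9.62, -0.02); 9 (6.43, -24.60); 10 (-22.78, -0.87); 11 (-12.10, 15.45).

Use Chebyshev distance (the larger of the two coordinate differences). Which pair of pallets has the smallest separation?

Pairwise distances:
6–8: max(|3.86|, |-5.48|) = 5.48 m
6–10: max(|-9.30|, |-6.33|) = 9.30 m
6–11: max(|1.38|, |9.99|) = 9.99 m
8–10: max(|-13.16|, |-0.85|) = 13.16 m
8–11: max(|-2.48|, |15.47|) = 15.47 m
10–11: max(|10.68|, |16.32|) = 16.32 m
5–9: max(|-20.34|, |-0.65|) = 20.34 m
5–7: max(|-5.61|, |21.08|) = 21.08 m
7–9: max(|-14.73|, |-21.73|) = 21.73 m
8–9: max(|16.05|, |-24.58|) = 24.58 m
9–10: max(|-29.21|, |23.73|) = 29.21 m
6–9: max(|19.91|, |-30.06|) = 30.06 m
7–8: max(|-30.78|, |2.85|) = 30.78 m
7–11: max(|-33.26|, |18.32|) = 33.26 m
6–7: max(|34.64|, |-8.33|) = 34.64 m
5–8: max(|-36.39|, |23.93|) = 36.39 m
5–11: max(|-38.87|, |39.40|) = 39.40 m
9–11: max(|-18.53|, |40.05|) = 40.05 m
5–6: max(|-40.25|, |29.41|) = 40.25 m
7–10: max(|-43.94|, |2.00|) = 43.94 m
5–10: max(|-49.55|, |23.08|) = 49.55 m
Closest pair: 6–8 at 5.48 m.

6 and 8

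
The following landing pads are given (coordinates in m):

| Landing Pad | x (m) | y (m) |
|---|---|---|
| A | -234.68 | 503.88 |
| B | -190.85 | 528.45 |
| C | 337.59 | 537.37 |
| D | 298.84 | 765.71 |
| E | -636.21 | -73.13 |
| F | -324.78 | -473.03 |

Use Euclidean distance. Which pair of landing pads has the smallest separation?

Pairwise distances:
A–B: √((43.83)² + (24.57)²) = √(1921.0689 + 603.6849) = 50.25 m
A–C: √((572.27)² + (33.49)²) = √(327492.9529 + 1121.5801) = 573.25 m
A–D: √((533.52)² + (261.83)²) = √(284643.5904 + 68554.9489) = 594.31 m
A–E: √((-401.53)² + (-577.01)²) = √(161226.3409 + 332940.5401) = 702.97 m
A–F: √((-90.10)² + (-976.91)²) = √(8118.0100 + 954353.1481) = 981.06 m
B–C: √((528.44)² + (8.92)²) = √(279248.8336 + 79.5664) = 528.52 m
B–D: √((489.69)² + (237.26)²) = √(239796.2961 + 56292.3076) = 544.14 m
B–E: √((-445.36)² + (-601.58)²) = √(198345.5296 + 361898.4964) = 748.49 m
B–F: √((-133.93)² + (-1001.48)²) = √(17937.2449 + 1002962.1904) = 1010.40 m
C–D: √((-38.75)² + (228.34)²) = √(1501.5625 + 52139.1556) = 231.60 m
C–E: √((-973.80)² + (-610.50)²) = √(948286.4400 + 372710.2500) = 1149.35 m
C–F: √((-662.37)² + (-1010.40)²) = √(438734.0169 + 1020908.1600) = 1208.16 m
D–E: √((-935.05)² + (-838.84)²) = √(874318.5025 + 703652.5456) = 1256.17 m
D–F: √((-623.62)² + (-1238.74)²) = √(388901.9044 + 1534476.7876) = 1386.86 m
E–F: √((311.43)² + (-399.90)²) = √(96988.6449 + 159920.0100) = 506.86 m
Closest pair: A–B at 50.25 m.

A and B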